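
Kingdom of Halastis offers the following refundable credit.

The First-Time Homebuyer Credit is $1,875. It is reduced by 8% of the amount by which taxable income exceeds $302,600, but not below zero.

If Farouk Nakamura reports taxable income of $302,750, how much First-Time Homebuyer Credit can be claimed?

$1,863

First-Time Homebuyer Credit: 8% of the $150 excess over $302,600 is $12; credit = $1,875 − $12 = $1,863.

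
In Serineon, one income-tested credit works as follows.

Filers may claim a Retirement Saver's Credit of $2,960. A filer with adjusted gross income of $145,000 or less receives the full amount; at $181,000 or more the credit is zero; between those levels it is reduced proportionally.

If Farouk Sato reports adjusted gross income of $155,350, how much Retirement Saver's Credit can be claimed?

$2,109

Retirement Saver's Credit: $155,350 is $10,350 into a $36,000 phase-out range, leaving 25,650/36,000 of the credit: $2,960 × 25,650/36,000 = $2,109.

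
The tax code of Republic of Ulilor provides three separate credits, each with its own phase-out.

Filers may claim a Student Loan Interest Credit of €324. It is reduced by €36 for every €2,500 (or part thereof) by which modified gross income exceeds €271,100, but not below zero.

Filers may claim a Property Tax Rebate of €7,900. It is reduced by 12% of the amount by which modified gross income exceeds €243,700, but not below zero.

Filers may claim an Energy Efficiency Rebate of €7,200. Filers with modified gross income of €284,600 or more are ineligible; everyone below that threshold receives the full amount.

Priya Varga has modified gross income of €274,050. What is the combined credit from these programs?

€11,710

Student Loan Interest Credit: income exceeds €271,100 by €2,950, which is 2 full-or-partial €2,500 increments; reduction = 2 × €36 = €72, leaving €252.
Property Tax Rebate: 12% of the €30,350 excess over €243,700 is €3,642; credit = €7,900 − €3,642 = €4,258.
Energy Efficiency Rebate: €274,050 is below the €284,600 cutoff, so the full €7,200 applies.
Total: €252 + €4,258 + €7,200 = €11,710.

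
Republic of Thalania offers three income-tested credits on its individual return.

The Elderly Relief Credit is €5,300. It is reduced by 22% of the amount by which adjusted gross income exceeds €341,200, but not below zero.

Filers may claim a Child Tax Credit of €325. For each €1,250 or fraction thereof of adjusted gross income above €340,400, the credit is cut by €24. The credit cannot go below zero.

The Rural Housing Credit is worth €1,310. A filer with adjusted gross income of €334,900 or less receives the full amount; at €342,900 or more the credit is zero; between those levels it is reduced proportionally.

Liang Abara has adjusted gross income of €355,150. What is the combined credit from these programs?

Elderly Relief Credit: 22% of the €13,950 excess over €341,200 is €3,069; credit = €5,300 − €3,069 = €2,231.
Child Tax Credit: income exceeds €340,400 by €14,750, which is 12 full-or-partial €1,250 increments; reduction = 12 × €24 = €288, leaving €37.
Rural Housing Credit: €355,150 is at or above €342,900, so the credit is €0.
Total: €2,231 + €37 + €0 = €2,268.

€2,268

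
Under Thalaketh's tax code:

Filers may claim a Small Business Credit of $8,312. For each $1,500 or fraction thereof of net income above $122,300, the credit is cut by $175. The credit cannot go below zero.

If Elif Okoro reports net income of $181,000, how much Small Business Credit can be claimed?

$1,312

Small Business Credit: income exceeds $122,300 by $58,700, which is 40 full-or-partial $1,500 increments; reduction = 40 × $175 = $7,000, leaving $1,312.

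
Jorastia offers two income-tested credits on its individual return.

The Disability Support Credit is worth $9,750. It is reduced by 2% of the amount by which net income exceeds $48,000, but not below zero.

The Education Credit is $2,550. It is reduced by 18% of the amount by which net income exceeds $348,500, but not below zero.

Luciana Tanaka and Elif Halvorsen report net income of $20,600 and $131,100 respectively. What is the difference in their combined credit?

Luciana ($20,600): Disability Support Credit: $20,600 is at or below the $48,000 threshold, so the full $9,750 applies. Education Credit: $20,600 is at or below the $348,500 threshold, so the full $2,550 applies. total $9,750 + $2,550 = $12,300
Elif ($131,100): Disability Support Credit: 2% of the $83,100 excess over $48,000 is $1,662; credit = $9,750 − $1,662 = $8,088. Education Credit: $131,100 is at or below the $348,500 threshold, so the full $2,550 applies. total $8,088 + $2,550 = $10,638
Difference: |$12,300 − $10,638| = $1,662.

$1,662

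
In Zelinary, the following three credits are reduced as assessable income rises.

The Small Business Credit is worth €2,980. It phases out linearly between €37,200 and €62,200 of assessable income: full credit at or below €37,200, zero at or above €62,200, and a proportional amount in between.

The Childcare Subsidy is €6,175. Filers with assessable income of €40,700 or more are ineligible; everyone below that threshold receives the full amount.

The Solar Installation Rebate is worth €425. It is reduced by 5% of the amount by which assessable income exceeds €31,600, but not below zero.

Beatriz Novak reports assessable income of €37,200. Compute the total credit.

Small Business Credit: €37,200 is at or below the €37,200 threshold, so the full €2,980 applies.
Childcare Subsidy: €37,200 is below the €40,700 cutoff, so the full €6,175 applies.
Solar Installation Rebate: 5% of the €5,600 excess over €31,600 is €280; credit = €425 − €280 = €145.
Total: €2,980 + €6,175 + €145 = €9,300.

€9,300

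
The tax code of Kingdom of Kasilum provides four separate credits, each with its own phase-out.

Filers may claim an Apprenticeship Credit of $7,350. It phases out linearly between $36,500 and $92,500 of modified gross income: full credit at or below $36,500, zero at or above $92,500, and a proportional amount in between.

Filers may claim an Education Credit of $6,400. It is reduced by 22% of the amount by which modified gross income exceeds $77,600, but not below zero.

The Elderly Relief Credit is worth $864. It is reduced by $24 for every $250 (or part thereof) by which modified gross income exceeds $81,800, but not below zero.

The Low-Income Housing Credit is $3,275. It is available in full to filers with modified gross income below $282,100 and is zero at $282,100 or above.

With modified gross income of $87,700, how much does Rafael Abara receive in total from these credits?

Apprenticeship Credit: $87,700 is $51,200 into a $56,000 phase-out range, leaving 4,800/56,000 of the credit: $7,350 × 4,800/56,000 = $630.
Education Credit: 22% of the $10,100 excess over $77,600 is $2,222; credit = $6,400 − $2,222 = $4,178.
Elderly Relief Credit: income exceeds $81,800 by $5,900, which is 24 full-or-partial $250 increments; reduction = 24 × $24 = $576, leaving $288.
Low-Income Housing Credit: $87,700 is below the $282,100 cutoff, so the full $3,275 applies.
Total: $630 + $4,178 + $288 + $3,275 = $8,371.

$8,371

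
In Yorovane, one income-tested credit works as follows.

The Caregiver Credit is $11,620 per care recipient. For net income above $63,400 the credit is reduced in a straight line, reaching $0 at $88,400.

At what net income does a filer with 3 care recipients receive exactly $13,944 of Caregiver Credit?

$78,400

Full credit = 3 × $11,620 = $34,860.
$13,944 is 13,944/34,860 of the full $34,860, so 20,916/34,860 of the $25,000 range has been used: income = $63,400 + $25,000 × 20,916/34,860 = $78,400.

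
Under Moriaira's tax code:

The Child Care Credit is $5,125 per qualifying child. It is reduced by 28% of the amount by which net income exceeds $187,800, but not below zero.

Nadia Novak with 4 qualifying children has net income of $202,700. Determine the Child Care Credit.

Child Care Credit: base = 4 × $5,125 = $20,500. 28% of the $14,900 excess over $187,800 is $4,172; credit = $20,500 − $4,172 = $16,328.

$16,328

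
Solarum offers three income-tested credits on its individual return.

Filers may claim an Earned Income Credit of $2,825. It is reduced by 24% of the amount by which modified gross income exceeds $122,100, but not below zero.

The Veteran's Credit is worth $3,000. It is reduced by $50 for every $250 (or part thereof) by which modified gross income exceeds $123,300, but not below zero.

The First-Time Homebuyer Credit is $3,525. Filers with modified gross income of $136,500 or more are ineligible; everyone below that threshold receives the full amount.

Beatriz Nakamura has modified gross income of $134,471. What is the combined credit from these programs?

Earned Income Credit: 24% of the $12,371 excess over $122,100 is $2,969.04 ≥ base, so the credit is $0.
Veteran's Credit: income exceeds $123,300 by $11,171, which is 45 full-or-partial $250 increments; reduction = 45 × $50 = $2,250, leaving $750.
First-Time Homebuyer Credit: $134,471 is below the $136,500 cutoff, so the full $3,525 applies.
Total: $0 + $750 + $3,525 = $4,275.

$4,275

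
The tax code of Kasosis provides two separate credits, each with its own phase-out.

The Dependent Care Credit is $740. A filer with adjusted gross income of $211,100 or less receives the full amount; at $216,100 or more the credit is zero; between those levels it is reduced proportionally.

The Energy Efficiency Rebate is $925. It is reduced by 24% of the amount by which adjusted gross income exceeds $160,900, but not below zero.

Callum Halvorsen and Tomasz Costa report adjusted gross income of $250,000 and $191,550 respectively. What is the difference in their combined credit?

$740

Callum ($250,000): Dependent Care Credit: $250,000 is at or above $216,100, so the credit is $0. Energy Efficiency Rebate: 24% of the $89,100 excess over $160,900 is $21,384 ≥ base, so the credit is $0. total $0 + $0 = $0
Tomasz ($191,550): Dependent Care Credit: $191,550 is at or below the $211,100 threshold, so the full $740 applies. Energy Efficiency Rebate: 24% of the $30,650 excess over $160,900 is $7,356 ≥ base, so the credit is $0. total $740 + $0 = $740
Difference: |$0 − $740| = $740.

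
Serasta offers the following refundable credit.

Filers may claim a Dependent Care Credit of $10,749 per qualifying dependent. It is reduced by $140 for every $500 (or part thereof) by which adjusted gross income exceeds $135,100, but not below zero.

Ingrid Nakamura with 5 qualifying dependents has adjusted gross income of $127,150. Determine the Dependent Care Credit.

$53,745

Dependent Care Credit: base = 5 × $10,749 = $53,745. $127,150 is at or below the $135,100 threshold, so the full $53,745 applies.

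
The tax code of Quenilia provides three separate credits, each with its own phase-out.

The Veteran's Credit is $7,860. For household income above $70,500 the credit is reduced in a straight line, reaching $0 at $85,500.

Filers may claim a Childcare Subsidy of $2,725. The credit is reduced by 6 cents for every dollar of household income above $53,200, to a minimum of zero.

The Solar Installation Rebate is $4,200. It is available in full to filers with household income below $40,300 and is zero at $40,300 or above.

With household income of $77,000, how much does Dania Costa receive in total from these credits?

$5,751

Veteran's Credit: $77,000 is $6,500 into a $15,000 phase-out range, leaving 8,500/15,000 of the credit: $7,860 × 8,500/15,000 = $4,454.
Childcare Subsidy: 6% of the $23,800 excess over $53,200 is $1,428; credit = $2,725 − $1,428 = $1,297.
Solar Installation Rebate: $77,000 meets or exceeds the $40,300 cutoff, so the credit is $0.
Total: $4,454 + $1,297 + $0 = $5,751.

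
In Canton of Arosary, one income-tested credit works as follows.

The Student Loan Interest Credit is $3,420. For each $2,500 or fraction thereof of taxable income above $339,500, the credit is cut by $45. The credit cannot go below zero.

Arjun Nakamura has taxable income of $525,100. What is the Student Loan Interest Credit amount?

Student Loan Interest Credit: income exceeds $339,500 by $185,600, which is 75 full-or-partial $2,500 increments; reduction = 75 × $45 = $3,375, leaving $45.

$45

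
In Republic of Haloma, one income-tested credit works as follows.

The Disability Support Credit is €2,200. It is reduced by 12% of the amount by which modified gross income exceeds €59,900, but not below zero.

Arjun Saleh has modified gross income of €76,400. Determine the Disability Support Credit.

Disability Support Credit: 12% of the €16,500 excess over €59,900 is €1,980; credit = €2,200 − €1,980 = €220.

€220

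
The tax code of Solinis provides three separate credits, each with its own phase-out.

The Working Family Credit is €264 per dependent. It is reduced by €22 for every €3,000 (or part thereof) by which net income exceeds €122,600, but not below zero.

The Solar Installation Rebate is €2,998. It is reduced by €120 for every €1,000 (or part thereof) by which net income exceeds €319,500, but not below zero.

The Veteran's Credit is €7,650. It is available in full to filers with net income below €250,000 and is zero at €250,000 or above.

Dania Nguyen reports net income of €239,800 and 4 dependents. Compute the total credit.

Working Family Credit: base = 4 × €264 = €1,056. income exceeds €122,600 by €117,200, which is 40 full-or-partial €3,000 increments; reduction = 40 × €22 = €880, leaving €176.
Solar Installation Rebate: €239,800 is at or below the €319,500 threshold, so the full €2,998 applies.
Veteran's Credit: €239,800 is below the €250,000 cutoff, so the full €7,650 applies.
Total: €176 + €2,998 + €7,650 = €10,824.

€10,824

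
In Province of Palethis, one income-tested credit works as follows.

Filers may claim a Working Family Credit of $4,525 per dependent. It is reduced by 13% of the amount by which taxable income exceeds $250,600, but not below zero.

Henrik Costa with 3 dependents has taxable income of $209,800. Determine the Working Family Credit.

$13,575

Working Family Credit: base = 3 × $4,525 = $13,575. $209,800 is at or below the $250,600 threshold, so the full $13,575 applies.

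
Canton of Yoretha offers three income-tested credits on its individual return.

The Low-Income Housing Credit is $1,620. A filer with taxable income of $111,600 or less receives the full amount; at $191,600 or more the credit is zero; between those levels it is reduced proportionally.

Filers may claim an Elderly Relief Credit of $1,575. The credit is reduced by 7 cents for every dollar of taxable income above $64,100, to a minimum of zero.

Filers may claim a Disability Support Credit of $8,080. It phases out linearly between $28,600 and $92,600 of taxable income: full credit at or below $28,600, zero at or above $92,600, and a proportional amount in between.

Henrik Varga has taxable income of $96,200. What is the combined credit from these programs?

Low-Income Housing Credit: $96,200 is at or below the $111,600 threshold, so the full $1,620 applies.
Elderly Relief Credit: 7% of the $32,100 excess over $64,100 is $2,247 ≥ base, so the credit is $0.
Disability Support Credit: $96,200 is at or above $92,600, so the credit is $0.
Total: $1,620 + $0 + $0 = $1,620.

$1,620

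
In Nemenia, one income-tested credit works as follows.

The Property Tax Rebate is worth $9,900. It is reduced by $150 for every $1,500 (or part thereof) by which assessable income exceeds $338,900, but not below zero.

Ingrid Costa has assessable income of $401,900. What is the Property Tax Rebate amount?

Property Tax Rebate: income exceeds $338,900 by $63,000, which is 42 full-or-partial $1,500 increments; reduction = 42 × $150 = $6,300, leaving $3,600.

$3,600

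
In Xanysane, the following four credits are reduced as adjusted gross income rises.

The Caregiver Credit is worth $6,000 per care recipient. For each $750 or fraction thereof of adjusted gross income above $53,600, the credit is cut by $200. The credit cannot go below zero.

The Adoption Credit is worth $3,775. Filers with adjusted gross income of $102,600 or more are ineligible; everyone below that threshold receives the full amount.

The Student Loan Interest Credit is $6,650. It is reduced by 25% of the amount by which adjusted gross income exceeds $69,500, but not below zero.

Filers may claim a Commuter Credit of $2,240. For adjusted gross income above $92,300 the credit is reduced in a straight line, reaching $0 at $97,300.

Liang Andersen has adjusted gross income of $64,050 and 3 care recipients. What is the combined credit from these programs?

Caregiver Credit: base = 3 × $6,000 = $18,000. income exceeds $53,600 by $10,450, which is 14 full-or-partial $750 increments; reduction = 14 × $200 = $2,800, leaving $15,200.
Adoption Credit: $64,050 is below the $102,600 cutoff, so the full $3,775 applies.
Student Loan Interest Credit: $64,050 is at or below the $69,500 threshold, so the full $6,650 applies.
Commuter Credit: $64,050 is at or below the $92,300 threshold, so the full $2,240 applies.
Total: $15,200 + $3,775 + $6,650 + $2,240 = $27,865.

$27,865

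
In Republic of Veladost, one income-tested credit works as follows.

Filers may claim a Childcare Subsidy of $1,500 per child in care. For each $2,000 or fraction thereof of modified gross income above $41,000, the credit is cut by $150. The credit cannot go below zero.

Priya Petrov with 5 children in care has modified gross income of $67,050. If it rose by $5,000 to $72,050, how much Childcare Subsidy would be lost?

At $67,050 — base = 5 × $1,500 = $7,500. income exceeds $41,000 by $26,050, which is 14 full-or-partial $2,000 increments; reduction = 14 × $150 = $2,100, leaving $5,400.
At $72,050 — base = 5 × $1,500 = $7,500. income exceeds $41,000 by $31,050, which is 16 full-or-partial $2,000 increments; reduction = 16 × $150 = $2,400, leaving $5,100.
Lost: $5,400 − $5,100 = $300.

$300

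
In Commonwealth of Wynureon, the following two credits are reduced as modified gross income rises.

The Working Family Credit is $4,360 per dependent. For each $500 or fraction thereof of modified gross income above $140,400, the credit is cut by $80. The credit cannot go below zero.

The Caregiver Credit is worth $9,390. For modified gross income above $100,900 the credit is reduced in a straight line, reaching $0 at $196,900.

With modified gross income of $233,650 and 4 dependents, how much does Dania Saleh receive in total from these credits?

Working Family Credit: base = 4 × $4,360 = $17,440. income exceeds $140,400 by $93,250, which is 187 full-or-partial $500 increments; reduction = 187 × $80 = $14,960, leaving $2,480.
Caregiver Credit: $233,650 is at or above $196,900, so the credit is $0.
Total: $2,480 + $0 = $2,480.

$2,480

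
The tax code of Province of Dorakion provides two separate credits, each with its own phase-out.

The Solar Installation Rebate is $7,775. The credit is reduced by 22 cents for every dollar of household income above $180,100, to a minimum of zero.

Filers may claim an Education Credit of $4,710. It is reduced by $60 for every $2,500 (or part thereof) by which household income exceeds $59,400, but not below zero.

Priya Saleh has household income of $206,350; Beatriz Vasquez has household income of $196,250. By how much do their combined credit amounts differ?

Priya ($206,350): Solar Installation Rebate: 22% of the $26,250 excess over $180,100 is $5,775; credit = $7,775 − $5,775 = $2,000. Education Credit: income exceeds $59,400 by $146,950, which is 59 full-or-partial $2,500 increments; reduction = 59 × $60 = $3,540, leaving $1,170. total $2,000 + $1,170 = $3,170
Beatriz ($196,250): Solar Installation Rebate: 22% of the $16,150 excess over $180,100 is $3,553; credit = $7,775 − $3,553 = $4,222. Education Credit: income exceeds $59,400 by $136,850, which is 55 full-or-partial $2,500 increments; reduction = 55 × $60 = $3,300, leaving $1,410. total $4,222 + $1,410 = $5,632
Difference: |$3,170 − $5,632| = $2,462.

$2,462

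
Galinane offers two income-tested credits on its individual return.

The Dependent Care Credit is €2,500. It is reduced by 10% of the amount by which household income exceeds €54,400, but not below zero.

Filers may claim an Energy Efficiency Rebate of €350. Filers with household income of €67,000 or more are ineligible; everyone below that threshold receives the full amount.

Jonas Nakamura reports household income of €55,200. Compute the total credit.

Dependent Care Credit: 10% of the €800 excess over €54,400 is €80; credit = €2,500 − €80 = €2,420.
Energy Efficiency Rebate: €55,200 is below the €67,000 cutoff, so the full €350 applies.
Total: €2,420 + €350 = €2,770.

€2,770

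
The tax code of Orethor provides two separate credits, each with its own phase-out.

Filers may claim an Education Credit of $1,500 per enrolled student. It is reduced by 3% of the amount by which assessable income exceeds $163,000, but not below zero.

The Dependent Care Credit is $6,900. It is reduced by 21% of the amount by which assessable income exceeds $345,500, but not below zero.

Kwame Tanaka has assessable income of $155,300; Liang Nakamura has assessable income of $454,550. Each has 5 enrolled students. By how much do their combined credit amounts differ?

Kwame ($155,300): Education Credit: base = 5 × $1,500 = $7,500. $155,300 is at or below the $163,000 threshold, so the full $7,500 applies. Dependent Care Credit: $155,300 is at or below the $345,500 threshold, so the full $6,900 applies. total $7,500 + $6,900 = $14,400
Liang ($454,550): Education Credit: base = 5 × $1,500 = $7,500. 3% of the $291,550 excess over $163,000 is $8,746.50 ≥ base, so the credit is $0. Dependent Care Credit: 21% of the $109,050 excess over $345,500 is $22,900.50 ≥ base, so the credit is $0. total $0 + $0 = $0
Difference: |$14,400 − $0| = $14,400.

$14,400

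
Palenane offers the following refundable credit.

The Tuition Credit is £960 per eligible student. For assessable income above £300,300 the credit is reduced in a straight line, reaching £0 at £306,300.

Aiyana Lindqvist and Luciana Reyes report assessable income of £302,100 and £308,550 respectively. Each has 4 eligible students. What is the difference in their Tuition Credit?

Aiyana (£302,100): Tuition Credit: base = 4 × £960 = £3,840. £302,100 is £1,800 into a £6,000 phase-out range, leaving 4,200/6,000 of the credit: £3,840 × 4,200/6,000 = £2,688.
Luciana (£308,550): Tuition Credit: base = 4 × £960 = £3,840. £308,550 is at or above £306,300, so the credit is £0.
Difference: |£2,688 − £0| = £2,688.

£2,688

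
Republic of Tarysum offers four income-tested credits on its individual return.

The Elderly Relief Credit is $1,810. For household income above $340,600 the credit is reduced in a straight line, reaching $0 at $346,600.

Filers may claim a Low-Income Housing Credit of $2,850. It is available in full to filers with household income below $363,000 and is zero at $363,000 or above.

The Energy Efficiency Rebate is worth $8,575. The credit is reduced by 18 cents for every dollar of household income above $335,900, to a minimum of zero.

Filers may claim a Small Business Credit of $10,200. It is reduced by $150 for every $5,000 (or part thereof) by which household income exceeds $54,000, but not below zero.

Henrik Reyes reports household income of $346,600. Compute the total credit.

Elderly Relief Credit: $346,600 is at or above $346,600, so the credit is $0.
Low-Income Housing Credit: $346,600 is below the $363,000 cutoff, so the full $2,850 applies.
Energy Efficiency Rebate: 18% of the $10,700 excess over $335,900 is $1,926; credit = $8,575 − $1,926 = $6,649.
Small Business Credit: income exceeds $54,000 by $292,600, which is 59 full-or-partial $5,000 increments; reduction = 59 × $150 = $8,850, leaving $1,350.
Total: $0 + $2,850 + $6,649 + $1,350 = $10,849.

$10,849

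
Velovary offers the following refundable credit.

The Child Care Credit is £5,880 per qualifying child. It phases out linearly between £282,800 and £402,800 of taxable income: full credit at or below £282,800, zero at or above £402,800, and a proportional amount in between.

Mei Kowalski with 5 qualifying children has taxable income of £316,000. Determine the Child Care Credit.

Child Care Credit: base = 5 × £5,880 = £29,400. £316,000 is £33,200 into a £120,000 phase-out range, leaving 86,800/120,000 of the credit: £29,400 × 86,800/120,000 = £21,266.

£21,266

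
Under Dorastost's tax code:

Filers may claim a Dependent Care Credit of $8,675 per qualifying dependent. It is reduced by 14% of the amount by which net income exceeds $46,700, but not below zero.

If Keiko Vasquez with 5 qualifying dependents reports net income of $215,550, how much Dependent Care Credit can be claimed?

Dependent Care Credit: base = 5 × $8,675 = $43,375. 14% of the $168,850 excess over $46,700 is $23,639; credit = $43,375 − $23,639 = $19,736.

$19,736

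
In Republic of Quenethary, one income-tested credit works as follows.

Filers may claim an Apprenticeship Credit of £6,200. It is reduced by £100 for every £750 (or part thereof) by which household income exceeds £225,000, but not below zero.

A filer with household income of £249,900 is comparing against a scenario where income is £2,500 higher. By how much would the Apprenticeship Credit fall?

At £249,900 — income exceeds £225,000 by £24,900, which is 34 full-or-partial £750 increments; reduction = 34 × £100 = £3,400, leaving £2,800.
At £252,400 — income exceeds £225,000 by £27,400, which is 37 full-or-partial £750 increments; reduction = 37 × £100 = £3,700, leaving £2,500.
Lost: £2,800 − £2,500 = £300.

£300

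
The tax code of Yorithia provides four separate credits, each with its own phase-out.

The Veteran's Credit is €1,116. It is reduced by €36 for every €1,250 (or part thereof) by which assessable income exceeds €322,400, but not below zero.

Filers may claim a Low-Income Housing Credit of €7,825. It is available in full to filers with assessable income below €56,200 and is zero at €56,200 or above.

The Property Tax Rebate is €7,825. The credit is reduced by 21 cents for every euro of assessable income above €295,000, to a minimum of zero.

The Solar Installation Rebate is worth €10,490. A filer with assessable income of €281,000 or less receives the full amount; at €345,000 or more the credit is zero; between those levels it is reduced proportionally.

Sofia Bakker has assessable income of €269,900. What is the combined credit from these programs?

€19,431

Veteran's Credit: €269,900 is at or below the €322,400 threshold, so the full €1,116 applies.
Low-Income Housing Credit: €269,900 meets or exceeds the €56,200 cutoff, so the credit is €0.
Property Tax Rebate: €269,900 is at or below the €295,000 threshold, so the full €7,825 applies.
Solar Installation Rebate: €269,900 is at or below the €281,000 threshold, so the full €10,490 applies.
Total: €1,116 + €0 + €7,825 + €10,490 = €19,431.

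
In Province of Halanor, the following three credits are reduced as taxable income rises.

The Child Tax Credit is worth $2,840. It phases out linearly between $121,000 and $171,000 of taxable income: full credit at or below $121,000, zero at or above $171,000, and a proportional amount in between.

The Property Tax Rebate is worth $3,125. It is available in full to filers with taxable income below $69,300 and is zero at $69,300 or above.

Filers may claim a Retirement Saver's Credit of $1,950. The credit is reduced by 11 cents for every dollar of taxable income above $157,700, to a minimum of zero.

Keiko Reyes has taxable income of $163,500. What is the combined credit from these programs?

Child Tax Credit: $163,500 is $42,500 into a $50,000 phase-out range, leaving 7,500/50,000 of the credit: $2,840 × 7,500/50,000 = $426.
Property Tax Rebate: $163,500 meets or exceeds the $69,300 cutoff, so the credit is $0.
Retirement Saver's Credit: 11% of the $5,800 excess over $157,700 is $638; credit = $1,950 − $638 = $1,312.
Total: $426 + $0 + $1,312 = $1,738.

$1,738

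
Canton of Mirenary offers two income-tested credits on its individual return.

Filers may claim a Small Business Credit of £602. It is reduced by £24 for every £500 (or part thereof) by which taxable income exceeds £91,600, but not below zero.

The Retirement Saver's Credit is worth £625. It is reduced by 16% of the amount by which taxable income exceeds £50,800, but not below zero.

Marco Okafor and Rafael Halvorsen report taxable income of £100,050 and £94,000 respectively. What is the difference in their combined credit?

£288

Marco (£100,050): Small Business Credit: income exceeds £91,600 by £8,450, which is 17 full-or-partial £500 increments; reduction = 17 × £24 = £408, leaving £194. Retirement Saver's Credit: 16% of the £49,250 excess over £50,800 is £7,880 ≥ base, so the credit is £0. total £194 + £0 = £194
Rafael (£94,000): Small Business Credit: income exceeds £91,600 by £2,400, which is 5 full-or-partial £500 increments; reduction = 5 × £24 = £120, leaving £482. Retirement Saver's Credit: 16% of the £43,200 excess over £50,800 is £6,912 ≥ base, so the credit is £0. total £482 + £0 = £482
Difference: |£194 − £482| = £288.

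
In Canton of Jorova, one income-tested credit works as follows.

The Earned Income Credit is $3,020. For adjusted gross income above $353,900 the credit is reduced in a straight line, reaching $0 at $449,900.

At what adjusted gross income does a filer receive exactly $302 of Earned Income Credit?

$302 is 302/3,020 of the full $3,020, so 2,718/3,020 of the $96,000 range has been used: income = $353,900 + $96,000 × 2,718/3,020 = $440,300.

$440,300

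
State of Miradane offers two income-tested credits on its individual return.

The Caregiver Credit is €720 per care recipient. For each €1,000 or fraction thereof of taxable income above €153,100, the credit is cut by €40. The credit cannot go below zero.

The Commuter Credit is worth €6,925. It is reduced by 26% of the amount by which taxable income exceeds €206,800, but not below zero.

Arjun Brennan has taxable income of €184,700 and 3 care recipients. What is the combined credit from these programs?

€7,805

Caregiver Credit: base = 3 × €720 = €2,160. income exceeds €153,100 by €31,600, which is 32 full-or-partial €1,000 increments; reduction = 32 × €40 = €1,280, leaving €880.
Commuter Credit: €184,700 is at or below the €206,800 threshold, so the full €6,925 applies.
Total: €880 + €6,925 = €7,805.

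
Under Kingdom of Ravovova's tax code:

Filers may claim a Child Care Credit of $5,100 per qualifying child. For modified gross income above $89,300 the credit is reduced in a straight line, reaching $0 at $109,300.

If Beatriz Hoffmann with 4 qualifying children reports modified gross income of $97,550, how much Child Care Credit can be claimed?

Child Care Credit: base = 4 × $5,100 = $20,400. $97,550 is $8,250 into a $20,000 phase-out range, leaving 11,750/20,000 of the credit: $20,400 × 11,750/20,000 = $11,985.

$11,985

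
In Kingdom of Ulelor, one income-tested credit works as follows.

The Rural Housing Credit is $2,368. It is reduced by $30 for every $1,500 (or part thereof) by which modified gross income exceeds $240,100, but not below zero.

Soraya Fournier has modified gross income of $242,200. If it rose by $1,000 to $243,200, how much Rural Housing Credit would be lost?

$30

At $242,200 — income exceeds $240,100 by $2,100, which is 2 full-or-partial $1,500 increments; reduction = 2 × $30 = $60, leaving $2,308.
At $243,200 — income exceeds $240,100 by $3,100, which is 3 full-or-partial $1,500 increments; reduction = 3 × $30 = $90, leaving $2,278.
Lost: $2,308 − $2,278 = $30.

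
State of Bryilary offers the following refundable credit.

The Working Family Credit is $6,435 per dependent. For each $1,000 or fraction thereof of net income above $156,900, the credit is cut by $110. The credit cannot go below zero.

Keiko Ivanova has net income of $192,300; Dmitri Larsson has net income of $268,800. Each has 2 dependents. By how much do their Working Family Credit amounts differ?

$8,360

Keiko ($192,300): Working Family Credit: base = 2 × $6,435 = $12,870. income exceeds $156,900 by $35,400, which is 36 full-or-partial $1,000 increments; reduction = 36 × $110 = $3,960, leaving $8,910.
Dmitri ($268,800): Working Family Credit: base = 2 × $6,435 = $12,870. income exceeds $156,900 by $111,900, which is 112 full-or-partial $1,000 increments; reduction = 112 × $110 = $12,320, leaving $550.
Difference: |$8,910 − $550| = $8,360.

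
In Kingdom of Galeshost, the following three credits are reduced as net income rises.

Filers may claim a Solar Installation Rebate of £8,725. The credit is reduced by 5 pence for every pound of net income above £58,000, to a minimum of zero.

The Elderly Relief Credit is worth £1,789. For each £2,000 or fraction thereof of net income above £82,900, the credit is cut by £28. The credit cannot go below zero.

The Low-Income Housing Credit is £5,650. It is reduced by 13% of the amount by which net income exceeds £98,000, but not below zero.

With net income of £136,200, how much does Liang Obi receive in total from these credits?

£6,532

Solar Installation Rebate: 5% of the £78,200 excess over £58,000 is £3,910; credit = £8,725 − £3,910 = £4,815.
Elderly Relief Credit: income exceeds £82,900 by £53,300, which is 27 full-or-partial £2,000 increments; reduction = 27 × £28 = £756, leaving £1,033.
Low-Income Housing Credit: 13% of the £38,200 excess over £98,000 is £4,966; credit = £5,650 − £4,966 = £684.
Total: £4,815 + £1,033 + £684 = £6,532.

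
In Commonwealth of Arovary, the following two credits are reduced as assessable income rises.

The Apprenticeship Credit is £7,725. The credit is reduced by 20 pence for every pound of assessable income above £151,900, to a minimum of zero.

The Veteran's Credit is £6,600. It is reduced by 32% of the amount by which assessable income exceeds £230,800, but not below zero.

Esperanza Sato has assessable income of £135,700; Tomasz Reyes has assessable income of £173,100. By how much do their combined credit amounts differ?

£4,240

Esperanza (£135,700): Apprenticeship Credit: £135,700 is at or below the £151,900 threshold, so the full £7,725 applies. Veteran's Credit: £135,700 is at or below the £230,800 threshold, so the full £6,600 applies. total £7,725 + £6,600 = £14,325
Tomasz (£173,100): Apprenticeship Credit: 20% of the £21,200 excess over £151,900 is £4,240; credit = £7,725 − £4,240 = £3,485. Veteran's Credit: £173,100 is at or below the £230,800 threshold, so the full £6,600 applies. total £3,485 + £6,600 = £10,085
Difference: |£14,325 − £10,085| = £4,240.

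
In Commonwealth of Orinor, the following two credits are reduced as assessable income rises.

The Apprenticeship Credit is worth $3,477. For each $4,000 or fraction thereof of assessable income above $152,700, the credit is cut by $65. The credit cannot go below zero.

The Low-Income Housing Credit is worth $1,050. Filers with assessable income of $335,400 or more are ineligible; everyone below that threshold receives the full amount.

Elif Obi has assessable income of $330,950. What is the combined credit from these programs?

Apprenticeship Credit: income exceeds $152,700 by $178,250, which is 45 full-or-partial $4,000 increments; reduction = 45 × $65 = $2,925, leaving $552.
Low-Income Housing Credit: $330,950 is below the $335,400 cutoff, so the full $1,050 applies.
Total: $552 + $1,050 = $1,602.

$1,602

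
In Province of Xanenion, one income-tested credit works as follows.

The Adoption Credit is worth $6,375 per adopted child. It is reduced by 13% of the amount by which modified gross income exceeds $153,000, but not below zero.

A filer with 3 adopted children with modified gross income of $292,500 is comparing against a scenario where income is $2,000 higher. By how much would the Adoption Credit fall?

$260

At $292,500 — base = 3 × $6,375 = $19,125. 13% of the $139,500 excess over $153,000 is $18,135; credit = $19,125 − $18,135 = $990.
At $294,500 — base = 3 × $6,375 = $19,125. 13% of the $141,500 excess over $153,000 is $18,395; credit = $19,125 − $18,395 = $730.
Lost: $990 − $730 = $260.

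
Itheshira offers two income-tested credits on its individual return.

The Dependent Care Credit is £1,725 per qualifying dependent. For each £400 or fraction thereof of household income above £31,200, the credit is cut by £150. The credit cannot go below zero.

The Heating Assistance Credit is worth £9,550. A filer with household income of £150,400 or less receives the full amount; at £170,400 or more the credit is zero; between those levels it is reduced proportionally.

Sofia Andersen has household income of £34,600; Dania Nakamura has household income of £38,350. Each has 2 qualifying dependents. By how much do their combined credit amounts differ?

Sofia (£34,600): Dependent Care Credit: base = 2 × £1,725 = £3,450. income exceeds £31,200 by £3,400, which is 9 full-or-partial £400 increments; reduction = 9 × £150 = £1,350, leaving £2,100. Heating Assistance Credit: £34,600 is at or below the £150,400 threshold, so the full £9,550 applies. total £2,100 + £9,550 = £11,650
Dania (£38,350): Dependent Care Credit: base = 2 × £1,725 = £3,450. income exceeds £31,200 by £7,150, which is 18 full-or-partial £400 increments; reduction = 18 × £150 = £2,700, leaving £750. Heating Assistance Credit: £38,350 is at or below the £150,400 threshold, so the full £9,550 applies. total £750 + £9,550 = £10,300
Difference: |£11,650 − £10,300| = £1,350.

£1,350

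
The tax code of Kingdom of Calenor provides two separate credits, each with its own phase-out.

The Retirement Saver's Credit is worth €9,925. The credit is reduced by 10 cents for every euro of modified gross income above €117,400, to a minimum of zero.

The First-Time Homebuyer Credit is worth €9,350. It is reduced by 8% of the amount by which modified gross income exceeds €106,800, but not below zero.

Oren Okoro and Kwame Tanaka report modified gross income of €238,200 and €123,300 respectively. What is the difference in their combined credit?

Oren (€238,200): Retirement Saver's Credit: 10% of the €120,800 excess over €117,400 is €12,080 ≥ base, so the credit is €0. First-Time Homebuyer Credit: 8% of the €131,400 excess over €106,800 is €10,512 ≥ base, so the credit is €0. total €0 + €0 = €0
Kwame (€123,300): Retirement Saver's Credit: 10% of the €5,900 excess over €117,400 is €590; credit = €9,925 − €590 = €9,335. First-Time Homebuyer Credit: 8% of the €16,500 excess over €106,800 is €1,320; credit = €9,350 − €1,320 = €8,030. total €9,335 + €8,030 = €17,365
Difference: |€0 − €17,365| = €17,365.

€17,365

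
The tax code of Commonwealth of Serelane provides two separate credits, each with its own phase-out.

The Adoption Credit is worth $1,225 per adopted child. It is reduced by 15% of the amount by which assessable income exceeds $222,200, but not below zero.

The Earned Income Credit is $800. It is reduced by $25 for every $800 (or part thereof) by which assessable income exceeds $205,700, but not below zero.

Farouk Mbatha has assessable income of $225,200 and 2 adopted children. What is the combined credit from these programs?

Adoption Credit: base = 2 × $1,225 = $2,450. 15% of the $3,000 excess over $222,200 is $450; credit = $2,450 − $450 = $2,000.
Earned Income Credit: income exceeds $205,700 by $19,500, which is 25 full-or-partial $800 increments; reduction = 25 × $25 = $625, leaving $175.
Total: $2,000 + $175 = $2,175.

$2,175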